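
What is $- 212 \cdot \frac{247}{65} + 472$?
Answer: $- \frac{1668}{5} \approx -333.6$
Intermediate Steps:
$- 212 \cdot \frac{247}{65} + 472 = - 212 \cdot 247 \cdot \frac{1}{65} + 472 = \left(-212\right) \frac{19}{5} + 472 = - \frac{4028}{5} + 472 = - \frac{1668}{5}$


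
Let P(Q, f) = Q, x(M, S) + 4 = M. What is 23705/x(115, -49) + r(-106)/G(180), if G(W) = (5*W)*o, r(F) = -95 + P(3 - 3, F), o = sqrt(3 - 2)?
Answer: 1421597/6660 ≈ 213.45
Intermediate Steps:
x(M, S) = -4 + M
o = 1 (o = sqrt(1) = 1)
r(F) = -95 (r(F) = -95 + (3 - 3) = -95 + 0 = -95)
G(W) = 5*W (G(W) = (5*W)*1 = 5*W)
23705/x(115, -49) + r(-106)/G(180) = 23705/(-4 + 115) - 95/(5*180) = 23705/111 - 95/900 = 23705*(1/111) - 95*1/900 = 23705/111 - 19/180 = 1421597/6660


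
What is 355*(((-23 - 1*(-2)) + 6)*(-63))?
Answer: 335475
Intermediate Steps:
355*(((-23 - 1*(-2)) + 6)*(-63)) = 355*(((-23 + 2) + 6)*(-63)) = 355*((-21 + 6)*(-63)) = 355*(-15*(-63)) = 355*945 = 335475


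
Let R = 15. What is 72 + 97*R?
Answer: 1527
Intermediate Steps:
72 + 97*R = 72 + 97*15 = 72 + 1455 = 1527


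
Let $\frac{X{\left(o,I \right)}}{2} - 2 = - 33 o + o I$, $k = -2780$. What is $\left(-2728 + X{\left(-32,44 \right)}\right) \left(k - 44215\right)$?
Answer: $161098860$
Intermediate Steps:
$X{\left(o,I \right)} = 4 - 66 o + 2 I o$ ($X{\left(o,I \right)} = 4 + 2 \left(- 33 o + o I\right) = 4 + 2 \left(- 33 o + I o\right) = 4 + \left(- 66 o + 2 I o\right) = 4 - 66 o + 2 I o$)
$\left(-2728 + X{\left(-32,44 \right)}\right) \left(k - 44215\right) = \left(-2728 + \left(4 - -2112 + 2 \cdot 44 \left(-32\right)\right)\right) \left(-2780 - 44215\right) = \left(-2728 + \left(4 + 2112 - 2816\right)\right) \left(-46995\right) = \left(-2728 - 700\right) \left(-46995\right) = \left(-3428\right) \left(-46995\right) = 161098860$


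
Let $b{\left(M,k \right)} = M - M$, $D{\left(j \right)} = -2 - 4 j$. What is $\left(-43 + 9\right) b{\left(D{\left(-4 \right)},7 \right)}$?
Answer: $0$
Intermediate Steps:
$b{\left(M,k \right)} = 0$
$\left(-43 + 9\right) b{\left(D{\left(-4 \right)},7 \right)} = \left(-43 + 9\right) 0 = \left(-34\right) 0 = 0$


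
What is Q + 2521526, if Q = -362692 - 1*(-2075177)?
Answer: 4234011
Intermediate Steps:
Q = 1712485 (Q = -362692 + 2075177 = 1712485)
Q + 2521526 = 1712485 + 2521526 = 4234011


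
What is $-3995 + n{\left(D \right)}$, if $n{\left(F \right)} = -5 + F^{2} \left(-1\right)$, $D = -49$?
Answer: $-6401$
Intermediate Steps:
$n{\left(F \right)} = -5 - F^{2}$
$-3995 + n{\left(D \right)} = -3995 - 2406 = -6401$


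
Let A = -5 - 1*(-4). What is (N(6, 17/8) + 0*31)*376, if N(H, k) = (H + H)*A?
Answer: -4512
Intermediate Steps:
A = -1 (A = -5 + 4 = -1)
N(H, k) = -2*H (N(H, k) = (H + H)*(-1) = (2*H)*(-1) = -2*H)
(N(6, 17/8) + 0*31)*376 = (-2*6 + 0*31)*376 = (-12 + 0)*376 = -12*376 = -4512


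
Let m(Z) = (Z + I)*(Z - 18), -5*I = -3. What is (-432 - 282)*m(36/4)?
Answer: 308448/5 ≈ 61690.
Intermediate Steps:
I = ⅗ (I = -⅕*(-3) = ⅗ ≈ 0.60000)
m(Z) = (-18 + Z)*(⅗ + Z) (m(Z) = (Z + ⅗)*(Z - 18) = (⅗ + Z)*(-18 + Z) = (-18 + Z)*(⅗ + Z))
(-432 - 282)*m(36/4) = (-432 - 282)*(-54/5 + (36/4)² - 3132/(5*4)) = -714*(-54/5 + (36*(¼))² - 3132/(5*4)) = -714*(-54/5 + 9² - 87/5*9) = -714*(-54/5 + 81 - 783/5) = -714*(-432/5) = 308448/5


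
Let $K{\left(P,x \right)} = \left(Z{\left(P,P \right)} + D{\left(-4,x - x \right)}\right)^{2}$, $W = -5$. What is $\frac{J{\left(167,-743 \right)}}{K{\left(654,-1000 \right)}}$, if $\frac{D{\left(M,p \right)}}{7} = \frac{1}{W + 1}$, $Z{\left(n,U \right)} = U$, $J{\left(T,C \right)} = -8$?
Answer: $- \frac{128}{6806881} \approx -1.8805 \cdot 10^{-5}$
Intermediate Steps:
$D{\left(M,p \right)} = - \frac{7}{4}$ ($D{\left(M,p \right)} = \frac{7}{-5 + 1} = \frac{7}{-4} = 7 \left(- \frac{1}{4}\right) = - \frac{7}{4}$)
$K{\left(P,x \right)} = \left(- \frac{7}{4} + P\right)^{2}$ ($K{\left(P,x \right)} = \left(P - \frac{7}{4}\right)^{2} = \left(- \frac{7}{4} + P\right)^{2}$)
$\frac{J{\left(167,-743 \right)}}{K{\left(654,-1000 \right)}} = - \frac{8}{\frac{1}{16} \left(-7 + 4 \cdot 654\right)^{2}} = - \frac{8}{\frac{1}{16} \left(-7 + 2616\right)^{2}} = - \frac{8}{\frac{1}{16} \cdot 2609^{2}} = - \frac{8}{\frac{1}{16} \cdot 6806881} = - \frac{8}{\frac{6806881}{16}} = \left(-8\right) \frac{16}{6806881} = - \frac{128}{6806881}$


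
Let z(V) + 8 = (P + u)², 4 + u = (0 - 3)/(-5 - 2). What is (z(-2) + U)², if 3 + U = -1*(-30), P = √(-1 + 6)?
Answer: 3856101/2401 - 180100*√5/343 ≈ 431.94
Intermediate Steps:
P = √5 ≈ 2.2361
u = -25/7 (u = -4 + (0 - 3)/(-5 - 2) = -4 - 3/(-7) = -4 - 3*(-⅐) = -4 + 3/7 = -25/7 ≈ -3.5714)
U = 27 (U = -3 - 1*(-30) = -3 + 30 = 27)
z(V) = -8 + (-25/7 + √5)² (z(V) = -8 + (√5 - 25/7)² = -8 + (-25/7 + √5)²)
(z(-2) + U)² = ((478/49 - 50*√5/7) + 27)² = (1801/49 - 50*√5/7)²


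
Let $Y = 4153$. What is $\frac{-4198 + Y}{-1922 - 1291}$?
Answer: $\frac{5}{357} \approx 0.014006$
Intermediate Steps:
$\frac{-4198 + Y}{-1922 - 1291} = \frac{-4198 + 4153}{-1922 - 1291} = - \frac{45}{-1922 - 1291} = - \frac{45}{-3213} = \left(-45\right) \left(- \frac{1}{3213}\right) = \frac{5}{357}$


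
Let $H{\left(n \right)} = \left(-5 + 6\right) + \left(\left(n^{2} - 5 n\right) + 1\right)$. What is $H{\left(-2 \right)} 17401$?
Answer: $278416$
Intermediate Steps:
$H{\left(n \right)} = 2 + n^{2} - 5 n$ ($H{\left(n \right)} = 1 + \left(1 + n^{2} - 5 n\right) = 2 + n^{2} - 5 n$)
$H{\left(-2 \right)} 17401 = \left(2 + \left(-2\right)^{2} - -10\right) 17401 = \left(2 + 4 + 10\right) 17401 = 16 \cdot 17401 = 278416$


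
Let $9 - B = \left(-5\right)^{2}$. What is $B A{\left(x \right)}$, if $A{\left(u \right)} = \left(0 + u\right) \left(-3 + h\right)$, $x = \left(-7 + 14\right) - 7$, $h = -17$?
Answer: $0$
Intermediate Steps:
$x = 0$ ($x = 7 - 7 = 0$)
$A{\left(u \right)} = - 20 u$ ($A{\left(u \right)} = \left(0 + u\right) \left(-3 - 17\right) = u \left(-20\right) = - 20 u$)
$B = -16$ ($B = 9 - \left(-5\right)^{2} = 9 - 25 = -16$)
$B A{\left(x \right)} = - 16 \left(\left(-20\right) 0\right) = \left(-16\right) 0 = 0$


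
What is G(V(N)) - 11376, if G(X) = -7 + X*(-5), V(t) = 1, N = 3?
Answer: -11388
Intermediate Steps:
G(X) = -7 - 5*X
G(V(N)) - 11376 = (-7 - 5*1) - 11376 = (-7 - 5) - 11376 = -12 - 11376 = -11388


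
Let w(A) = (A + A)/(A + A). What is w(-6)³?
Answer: 1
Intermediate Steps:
w(A) = 1 (w(A) = (2*A)/((2*A)) = (2*A)*(1/(2*A)) = 1)
w(-6)³ = 1³ = 1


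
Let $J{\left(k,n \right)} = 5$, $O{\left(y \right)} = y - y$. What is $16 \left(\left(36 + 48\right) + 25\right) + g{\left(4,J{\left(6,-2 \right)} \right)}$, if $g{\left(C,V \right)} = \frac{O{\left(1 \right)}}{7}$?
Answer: $1744$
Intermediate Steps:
$O{\left(y \right)} = 0$
$g{\left(C,V \right)} = 0$ ($g{\left(C,V \right)} = \frac{0}{7} = 0 \cdot \frac{1}{7} = 0$)
$16 \left(\left(36 + 48\right) + 25\right) + g{\left(4,J{\left(6,-2 \right)} \right)} = 16 \left(\left(36 + 48\right) + 25\right) + 0 = 16 \left(84 + 25\right) + 0 = 16 \cdot 109 + 0 = 1744 + 0 = 1744$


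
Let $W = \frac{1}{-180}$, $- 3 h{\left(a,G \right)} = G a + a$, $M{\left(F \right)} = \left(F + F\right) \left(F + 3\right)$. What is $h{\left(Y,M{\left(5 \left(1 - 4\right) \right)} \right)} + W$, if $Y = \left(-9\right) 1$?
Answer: $\frac{194939}{180} \approx 1083.0$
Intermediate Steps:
$M{\left(F \right)} = 2 F \left(3 + F\right)$
$Y = -9$
$h{\left(a,G \right)} = - \frac{a}{3} - \frac{G a}{3}$ ($h{\left(a,G \right)} = - \frac{G a + a}{3} = - \frac{a + G a}{3} = - \frac{a}{3} - \frac{G a}{3}$)
$W = - \frac{1}{180} \approx -0.0055556$
$h{\left(Y,M{\left(5 \left(1 - 4\right) \right)} \right)} + W = \left(- \frac{1}{3}\right) \left(-9\right) \left(1 + 2 \cdot 5 \left(1 - 4\right) \left(3 + 5 \left(1 - 4\right)\right)\right) - \frac{1}{180} = \left(- \frac{1}{3}\right) \left(-9\right) \left(1 + 2 \cdot 5 \left(-3\right) \left(3 + 5 \left(-3\right)\right)\right) - \frac{1}{180} = \left(- \frac{1}{3}\right) \left(-9\right) \left(1 + 2 \left(-15\right) \left(3 - 15\right)\right) - \frac{1}{180} = \left(- \frac{1}{3}\right) \left(-9\right) \left(1 + 2 \left(-15\right) \left(-12\right)\right) - \frac{1}{180} = \left(- \frac{1}{3}\right) \left(-9\right) \left(1 + 360\right) - \frac{1}{180} = \left(- \frac{1}{3}\right) \left(-9\right) 361 - \frac{1}{180} = 1083 - \frac{1}{180} = \frac{194939}{180}$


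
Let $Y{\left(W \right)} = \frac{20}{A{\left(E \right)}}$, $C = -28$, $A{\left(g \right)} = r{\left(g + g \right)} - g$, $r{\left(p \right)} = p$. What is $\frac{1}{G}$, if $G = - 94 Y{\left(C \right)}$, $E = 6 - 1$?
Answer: $- \frac{1}{376} \approx -0.0026596$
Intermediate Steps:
$E = 5$
$A{\left(g \right)} = g$ ($A{\left(g \right)} = \left(g + g\right) - g = 2 g - g = g$)
$Y{\left(W \right)} = 4$ ($Y{\left(W \right)} = \frac{20}{5} = 20 \cdot \frac{1}{5} = 4$)
$G = -376$ ($G = \left(-94\right) 4 = -376$)
$\frac{1}{G} = \frac{1}{-376} = - \frac{1}{376}$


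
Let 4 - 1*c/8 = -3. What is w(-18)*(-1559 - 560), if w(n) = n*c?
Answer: 2135952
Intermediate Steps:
c = 56 (c = 32 - 8*(-3) = 32 + 24 = 56)
w(n) = 56*n (w(n) = n*56 = 56*n)
w(-18)*(-1559 - 560) = (56*(-18))*(-1559 - 560) = -1008*(-2119) = 2135952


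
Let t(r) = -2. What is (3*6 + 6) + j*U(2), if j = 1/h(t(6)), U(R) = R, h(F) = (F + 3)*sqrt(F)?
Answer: 24 - I*sqrt(2) ≈ 24.0 - 1.4142*I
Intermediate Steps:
h(F) = sqrt(F)*(3 + F) (h(F) = (3 + F)*sqrt(F) = sqrt(F)*(3 + F))
j = -I*sqrt(2)/2 (j = 1/(sqrt(-2)*(3 - 2)) = 1/((I*sqrt(2))*1) = 1/(I*sqrt(2)) = -I*sqrt(2)/2 ≈ -0.70711*I)
(3*6 + 6) + j*U(2) = (3*6 + 6) - I*sqrt(2)/2*2 = (18 + 6) - I*sqrt(2) = 24 - I*sqrt(2)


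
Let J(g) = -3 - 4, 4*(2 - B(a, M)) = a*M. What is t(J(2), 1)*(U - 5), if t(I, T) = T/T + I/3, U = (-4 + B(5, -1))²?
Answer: 71/12 ≈ 5.9167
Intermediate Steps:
B(a, M) = 2 - M*a/4 (B(a, M) = 2 - a*M/4 = 2 - M*a/4)
J(g) = -7
U = 9/16 (U = (-4 + (2 - ¼*(-1)*5))² = (-4 + (2 + 5/4))² = (-4 + 13/4)² = (-¾)² = 9/16 ≈ 0.56250)
t(I, T) = 1 + I/3 (t(I, T) = 1 + I*(⅓) = 1 + I/3)
t(J(2), 1)*(U - 5) = (1 + (⅓)*(-7))*(9/16 - 5) = (1 - 7/3)*(-71/16) = -4/3*(-71/16) = 71/12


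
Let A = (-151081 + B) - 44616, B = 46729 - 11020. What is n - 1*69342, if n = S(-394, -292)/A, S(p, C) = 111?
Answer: -299834811/4324 ≈ -69342.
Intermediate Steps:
B = 35709
A = -159988 (A = (-151081 + 35709) - 44616 = -115372 - 44616 = -159988)
n = -3/4324 (n = 111/(-159988) = 111*(-1/159988) = -3/4324 ≈ -0.00069380)
n - 1*69342 = -3/4324 - 1*69342 = -3/4324 - 69342 = -299834811/4324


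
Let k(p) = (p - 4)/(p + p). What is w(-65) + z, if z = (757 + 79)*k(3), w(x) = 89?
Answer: -151/3 ≈ -50.333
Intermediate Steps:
k(p) = (-4 + p)/(2*p) (k(p) = (-4 + p)/((2*p)) = (-4 + p)*(1/(2*p)) = (-4 + p)/(2*p))
z = -418/3 (z = (757 + 79)*((1/2)*(-4 + 3)/3) = 836*((1/2)*(1/3)*(-1)) = 836*(-1/6) = -418/3 ≈ -139.33)
w(-65) + z = 89 - 418/3 = -151/3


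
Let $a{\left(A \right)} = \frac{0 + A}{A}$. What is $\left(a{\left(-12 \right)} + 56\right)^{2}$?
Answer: $3249$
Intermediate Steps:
$a{\left(A \right)} = 1$ ($a{\left(A \right)} = \frac{A}{A} = 1$)
$\left(a{\left(-12 \right)} + 56\right)^{2} = \left(1 + 56\right)^{2} = 57^{2} = 3249$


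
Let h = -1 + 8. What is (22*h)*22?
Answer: 3388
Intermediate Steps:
h = 7
(22*h)*22 = (22*7)*22 = 154*22 = 3388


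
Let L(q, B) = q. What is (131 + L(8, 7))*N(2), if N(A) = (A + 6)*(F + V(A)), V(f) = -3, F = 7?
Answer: 4448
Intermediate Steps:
N(A) = 24 + 4*A (N(A) = (A + 6)*(7 - 3) = (6 + A)*4 = 24 + 4*A)
(131 + L(8, 7))*N(2) = (131 + 8)*(24 + 4*2) = 139*(24 + 8) = 139*32 = 4448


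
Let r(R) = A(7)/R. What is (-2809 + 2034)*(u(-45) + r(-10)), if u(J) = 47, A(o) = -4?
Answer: -36735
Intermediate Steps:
r(R) = -4/R
(-2809 + 2034)*(u(-45) + r(-10)) = (-2809 + 2034)*(47 - 4/(-10)) = -775*(47 - 4*(-⅒)) = -775*(47 + ⅖) = -775*237/5 = -36735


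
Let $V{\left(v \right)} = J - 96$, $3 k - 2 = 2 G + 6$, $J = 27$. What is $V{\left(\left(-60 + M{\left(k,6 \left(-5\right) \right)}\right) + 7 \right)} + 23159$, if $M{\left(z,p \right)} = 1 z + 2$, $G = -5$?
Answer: $23090$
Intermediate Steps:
$k = - \frac{2}{3}$ ($k = \frac{2}{3} + \frac{2 \left(-5\right) + 6}{3} = \frac{2}{3} + \frac{-10 + 6}{3} = \frac{2}{3} + \frac{1}{3} \left(-4\right) = \frac{2}{3} - \frac{4}{3} = - \frac{2}{3} \approx -0.66667$)
$M{\left(z,p \right)} = 2 + z$ ($M{\left(z,p \right)} = z + 2 = 2 + z$)
$V{\left(v \right)} = -69$ ($V{\left(v \right)} = 27 - 96 = -69$)
$V{\left(\left(-60 + M{\left(k,6 \left(-5\right) \right)}\right) + 7 \right)} + 23159 = -69 + 23159 = 23090$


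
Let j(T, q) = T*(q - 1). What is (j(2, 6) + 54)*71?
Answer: 4544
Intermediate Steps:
j(T, q) = T*(-1 + q)
(j(2, 6) + 54)*71 = (2*(-1 + 6) + 54)*71 = (2*5 + 54)*71 = (10 + 54)*71 = 64*71 = 4544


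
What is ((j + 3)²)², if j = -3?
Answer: 0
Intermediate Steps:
((j + 3)²)² = ((-3 + 3)²)² = (0²)² = 0² = 0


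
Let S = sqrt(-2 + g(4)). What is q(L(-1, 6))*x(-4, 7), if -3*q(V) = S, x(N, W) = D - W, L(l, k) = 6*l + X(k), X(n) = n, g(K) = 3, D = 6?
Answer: 1/3 ≈ 0.33333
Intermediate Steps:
L(l, k) = k + 6*l (L(l, k) = 6*l + k = k + 6*l)
x(N, W) = 6 - W
S = 1 (S = sqrt(-2 + 3) = sqrt(1) = 1)
q(V) = -1/3 (q(V) = -1/3*1 = -1/3)
q(L(-1, 6))*x(-4, 7) = -(6 - 1*7)/3 = -(6 - 7)/3 = -1/3*(-1) = 1/3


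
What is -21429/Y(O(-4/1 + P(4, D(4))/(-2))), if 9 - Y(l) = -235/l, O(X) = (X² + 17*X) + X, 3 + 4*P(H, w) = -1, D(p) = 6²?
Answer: -4350087/887 ≈ -4904.3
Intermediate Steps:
D(p) = 36
P(H, w) = -1 (P(H, w) = -¾ + (¼)*(-1) = -¾ - ¼ = -1)
O(X) = X² + 18*X
Y(l) = 9 + 235/l (Y(l) = 9 - (-235)/l = 9 + 235/l)
-21429/Y(O(-4/1 + P(4, D(4))/(-2))) = -21429/(9 + 235/(((-4/1 - 1/(-2))*(18 + (-4/1 - 1/(-2)))))) = -21429/(9 + 235/(((-4*1 - 1*(-½))*(18 + (-4*1 - 1*(-½)))))) = -21429/(9 + 235/(((-4 + ½)*(18 + (-4 + ½))))) = -21429/(9 + 235/((-7*(18 - 7/2)/2))) = -21429/(9 + 235/((-7/2*29/2))) = -21429/(9 + 235/(-203/4)) = -21429/(9 + 235*(-4/203)) = -21429/(9 - 940/203) = -21429/887/203 = -21429*203/887 = -4350087/887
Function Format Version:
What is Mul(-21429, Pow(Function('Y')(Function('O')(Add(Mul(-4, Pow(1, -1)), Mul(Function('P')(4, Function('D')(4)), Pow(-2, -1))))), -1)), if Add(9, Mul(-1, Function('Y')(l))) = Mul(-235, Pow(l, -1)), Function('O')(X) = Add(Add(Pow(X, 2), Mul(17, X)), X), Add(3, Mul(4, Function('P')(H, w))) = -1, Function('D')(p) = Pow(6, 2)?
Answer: Rational(-4350087, 887) ≈ -4904.3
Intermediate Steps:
Function('D')(p) = 36
Function('P')(H, w) = -1 (Function('P')(H, w) = Add(Rational(-3, 4), Mul(Rational(1, 4), -1)) = Add(Rational(-3, 4), Rational(-1, 4)) = -1)
Function('O')(X) = Add(Pow(X, 2), Mul(18, X))
Function('Y')(l) = Add(9, Mul(235, Pow(l, -1))) (Function('Y')(l) = Add(9, Mul(-1, Mul(-235, Pow(l, -1)))) = Add(9, Mul(235, Pow(l, -1))))
Mul(-21429, Pow(Function('Y')(Function('O')(Add(Mul(-4, Pow(1, -1)), Mul(Function('P')(4, Function('D')(4)), Pow(-2, -1))))), -1)) = Mul(-21429, Pow(Add(9, Mul(235, Pow(Mul(Add(Mul(-4, Pow(1, -1)), Mul(-1, Pow(-2, -1))), Add(18, Add(Mul(-4, Pow(1, -1)), Mul(-1, Pow(-2, -1))))), -1))), -1)) = Mul(-21429, Pow(Add(9, Mul(235, Pow(Mul(Add(Mul(-4, 1), Mul(-1, Rational(-1, 2))), Add(18, Add(Mul(-4, 1), Mul(-1, Rational(-1, 2))))), -1))), -1)) = Mul(-21429, Pow(Add(9, Mul(235, Pow(Mul(Add(-4, Rational(1, 2)), Add(18, Add(-4, Rational(1, 2)))), -1))), -1)) = Mul(-21429, Pow(Add(9, Mul(235, Pow(Mul(Rational(-7, 2), Add(18, Rational(-7, 2))), -1))), -1)) = Mul(-21429, Pow(Add(9, Mul(235, Pow(Mul(Rational(-7, 2), Rational(29, 2)), -1))), -1)) = Mul(-21429, Pow(Add(9, Mul(235, Pow(Rational(-203, 4), -1))), -1)) = Mul(-21429, Pow(Add(9, Mul(235, Rational(-4, 203))), -1)) = Mul(-21429, Pow(Add(9, Rational(-940, 203)), -1)) = Mul(-21429, Pow(Rational(887, 203), -1)) = Mul(-21429, Rational(203, 887)) = Rational(-4350087, 887)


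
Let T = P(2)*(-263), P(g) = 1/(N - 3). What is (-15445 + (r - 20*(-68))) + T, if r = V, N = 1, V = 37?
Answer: -27833/2 ≈ -13917.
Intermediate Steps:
r = 37
P(g) = -½ (P(g) = 1/(1 - 3) = 1/(-2) = -½)
T = 263/2 (T = -½*(-263) = 263/2 ≈ 131.50)
(-15445 + (r - 20*(-68))) + T = (-15445 + (37 - 20*(-68))) + 263/2 = (-15445 + (37 + 1360)) + 263/2 = (-15445 + 1397) + 263/2 = -14048 + 263/2 = -27833/2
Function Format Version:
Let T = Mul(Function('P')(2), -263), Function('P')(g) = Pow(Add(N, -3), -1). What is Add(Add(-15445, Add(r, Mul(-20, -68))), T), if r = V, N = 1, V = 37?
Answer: Rational(-27833, 2) ≈ -13917.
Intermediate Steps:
r = 37
Function('P')(g) = Rational(-1, 2) (Function('P')(g) = Pow(Add(1, -3), -1) = Pow(-2, -1) = Rational(-1, 2))
T = Rational(263, 2) (T = Mul(Rational(-1, 2), -263) = Rational(263, 2) ≈ 131.50)
Add(Add(-15445, Add(r, Mul(-20, -68))), T) = Add(Add(-15445, Add(37, Mul(-20, -68))), Rational(263, 2)) = Add(Add(-15445, Add(37, 1360)), Rational(263, 2)) = Add(Add(-15445, 1397), Rational(263, 2)) = Add(-14048, Rational(263, 2)) = Rational(-27833, 2)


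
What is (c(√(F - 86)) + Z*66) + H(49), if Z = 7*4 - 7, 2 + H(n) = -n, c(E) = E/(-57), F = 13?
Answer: 1335 - I*√73/57 ≈ 1335.0 - 0.14989*I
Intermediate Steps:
c(E) = -E/57 (c(E) = E*(-1/57) = -E/57)
H(n) = -2 - n
Z = 21 (Z = 28 - 7 = 21)
(c(√(F - 86)) + Z*66) + H(49) = (-√(13 - 86)/57 + 21*66) + (-2 - 1*49) = (-I*√73/57 + 1386) + (-2 - 49) = (-I*√73/57 + 1386) - 51 = (1386 - I*√73/57) - 51 = 1335 - I*√73/57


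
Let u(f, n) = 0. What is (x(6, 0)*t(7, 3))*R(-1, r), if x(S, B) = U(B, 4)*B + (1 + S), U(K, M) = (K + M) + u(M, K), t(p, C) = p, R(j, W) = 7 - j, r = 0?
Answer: 392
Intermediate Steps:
U(K, M) = K + M (U(K, M) = (K + M) + 0 = K + M)
x(S, B) = 1 + S + B*(4 + B) (x(S, B) = (B + 4)*B + (1 + S) = (4 + B)*B + (1 + S) = B*(4 + B) + (1 + S) = 1 + S + B*(4 + B))
(x(6, 0)*t(7, 3))*R(-1, r) = ((1 + 6 + 0*(4 + 0))*7)*(7 - 1*(-1)) = ((1 + 6 + 0*4)*7)*(7 + 1) = ((1 + 6 + 0)*7)*8 = (7*7)*8 = 49*8 = 392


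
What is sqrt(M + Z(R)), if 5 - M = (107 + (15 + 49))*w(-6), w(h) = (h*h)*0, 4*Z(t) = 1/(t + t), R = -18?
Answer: sqrt(719)/12 ≈ 2.2345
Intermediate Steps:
Z(t) = 1/(8*t) (Z(t) = 1/(4*(t + t)) = 1/(4*((2*t))) = (1/(2*t))/4 = 1/(8*t))
w(h) = 0 (w(h) = h**2*0 = 0)
M = 5 (M = 5 - (107 + (15 + 49))*0 = 5 - (107 + 64)*0 = 5 - 171*0 = 5 - 1*0 = 5 + 0 = 5)
sqrt(M + Z(R)) = sqrt(5 + (1/8)/(-18)) = sqrt(5 + (1/8)*(-1/18)) = sqrt(5 - 1/144) = sqrt(719/144) = sqrt(719)/12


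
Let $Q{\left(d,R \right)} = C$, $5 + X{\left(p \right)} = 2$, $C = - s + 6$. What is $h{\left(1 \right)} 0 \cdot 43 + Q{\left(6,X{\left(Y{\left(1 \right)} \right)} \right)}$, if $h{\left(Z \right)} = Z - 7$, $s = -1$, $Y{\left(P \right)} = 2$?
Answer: $7$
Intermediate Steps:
$C = 7$ ($C = \left(-1\right) \left(-1\right) + 6 = 1 + 6 = 7$)
$X{\left(p \right)} = -3$ ($X{\left(p \right)} = -5 + 2 = -3$)
$Q{\left(d,R \right)} = 7$
$h{\left(Z \right)} = -7 + Z$ ($h{\left(Z \right)} = Z - 7 = -7 + Z$)
$h{\left(1 \right)} 0 \cdot 43 + Q{\left(6,X{\left(Y{\left(1 \right)} \right)} \right)} = \left(-7 + 1\right) 0 \cdot 43 + 7 = \left(-6\right) 0 + 7 = 0 + 7 = 7$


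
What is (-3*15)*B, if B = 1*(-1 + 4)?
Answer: -135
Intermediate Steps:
B = 3 (B = 1*3 = 3)
(-3*15)*B = -3*15*3 = -45*3 = -135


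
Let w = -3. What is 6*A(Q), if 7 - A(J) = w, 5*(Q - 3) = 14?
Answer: 60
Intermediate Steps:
Q = 29/5 (Q = 3 + (1/5)*14 = 3 + 14/5 = 29/5 ≈ 5.8000)
A(J) = 10 (A(J) = 7 - 1*(-3) = 7 + 3 = 10)
6*A(Q) = 6*10 = 60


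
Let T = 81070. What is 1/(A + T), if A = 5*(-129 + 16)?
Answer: 1/80505 ≈ 1.2422e-5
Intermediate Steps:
A = -565 (A = 5*(-113) = -565)
1/(A + T) = 1/(-565 + 81070) = 1/80505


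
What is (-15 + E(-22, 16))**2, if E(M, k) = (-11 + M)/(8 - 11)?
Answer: 16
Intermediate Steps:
E(M, k) = 11/3 - M/3 (E(M, k) = (-11 + M)/(-3) = (-11 + M)*(-1/3) = 11/3 - M/3)
(-15 + E(-22, 16))**2 = (-15 + (11/3 - 1/3*(-22)))**2 = (-15 + (11/3 + 22/3))**2 = (-15 + 11)**2 = (-4)**2 = 16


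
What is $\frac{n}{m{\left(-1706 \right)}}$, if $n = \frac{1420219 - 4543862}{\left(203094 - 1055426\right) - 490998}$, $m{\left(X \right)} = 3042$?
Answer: $\frac{3123643}{4086409860} \approx 0.0007644$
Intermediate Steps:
$n = \frac{3123643}{1343330}$ ($n = - \frac{3123643}{-852332 - 490998} = - \frac{3123643}{-1343330} = \left(-3123643\right) \left(- \frac{1}{1343330}\right) = \frac{3123643}{1343330} \approx 2.3253$)
$\frac{n}{m{\left(-1706 \right)}} = \frac{3123643}{1343330 \cdot 3042} = \frac{3123643}{1343330} \cdot \frac{1}{3042} = \frac{3123643}{4086409860}$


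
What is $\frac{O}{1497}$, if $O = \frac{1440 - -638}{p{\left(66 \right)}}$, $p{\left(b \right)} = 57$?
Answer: $\frac{2078}{85329} \approx 0.024353$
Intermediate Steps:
$O = \frac{2078}{57}$ ($O = \frac{1440 - -638}{57} = \left(1440 + 638\right) \frac{1}{57} = 2078 \cdot \frac{1}{57} = \frac{2078}{57} \approx 36.456$)
$\frac{O}{1497} = \frac{2078}{57 \cdot 1497} = \frac{2078}{57} \cdot \frac{1}{1497} = \frac{2078}{85329}$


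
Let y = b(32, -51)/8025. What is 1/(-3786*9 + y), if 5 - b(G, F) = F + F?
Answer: -75/2555549 ≈ -2.9348e-5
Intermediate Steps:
b(G, F) = 5 - 2*F (b(G, F) = 5 - (F + F) = 5 - 2*F)
y = 1/75 (y = (5 - 2*(-51))/8025 = (5 + 102)*(1/8025) = 107*(1/8025) = 1/75 ≈ 0.013333)
1/(-3786*9 + y) = 1/(-3786*9 + 1/75) = 1/(-631*54 + 1/75) = 1/(-34074 + 1/75) = 1/(-2555549/75) = -75/2555549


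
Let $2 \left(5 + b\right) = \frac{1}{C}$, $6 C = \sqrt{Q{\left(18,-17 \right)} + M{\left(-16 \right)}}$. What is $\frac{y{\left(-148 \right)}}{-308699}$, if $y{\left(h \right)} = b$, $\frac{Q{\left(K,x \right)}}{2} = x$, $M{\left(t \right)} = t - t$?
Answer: $\frac{5}{308699} + \frac{3 i \sqrt{34}}{10495766} \approx 1.6197 \cdot 10^{-5} + 1.6667 \cdot 10^{-6} i$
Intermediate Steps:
$M{\left(t \right)} = 0$
$Q{\left(K,x \right)} = 2 x$
$C = \frac{i \sqrt{34}}{6}$ ($C = \frac{\sqrt{2 \left(-17\right) + 0}}{6} = \frac{\sqrt{-34 + 0}}{6} = \frac{\sqrt{-34}}{6} = \frac{i \sqrt{34}}{6} \approx 0.97183 i$)
$b = -5 - \frac{3 i \sqrt{34}}{34}$ ($b = -5 + \frac{1}{2 \frac{i \sqrt{34}}{6}} = -5 + \frac{\left(- \frac{3}{17}\right) i \sqrt{34}}{2} = -5 - \frac{3 i \sqrt{34}}{34} \approx -5.0 - 0.5145 i$)
$y{\left(h \right)} = -5 - \frac{3 i \sqrt{34}}{34}$
$\frac{y{\left(-148 \right)}}{-308699} = \frac{-5 - \frac{3 i \sqrt{34}}{34}}{-308699} = \left(-5 - \frac{3 i \sqrt{34}}{34}\right) \left(- \frac{1}{308699}\right) = \frac{5}{308699} + \frac{3 i \sqrt{34}}{10495766}$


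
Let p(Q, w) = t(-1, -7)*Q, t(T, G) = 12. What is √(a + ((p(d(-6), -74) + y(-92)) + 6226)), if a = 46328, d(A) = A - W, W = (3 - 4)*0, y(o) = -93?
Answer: 3*√5821 ≈ 228.89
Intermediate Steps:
W = 0 (W = -1*0 = 0)
d(A) = A (d(A) = A - 1*0 = A + 0 = A)
p(Q, w) = 12*Q
√(a + ((p(d(-6), -74) + y(-92)) + 6226)) = √(46328 + ((12*(-6) - 93) + 6226)) = √(46328 + ((-72 - 93) + 6226)) = √(46328 + (-165 + 6226)) = √(46328 + 6061) = √52389 = 3*√5821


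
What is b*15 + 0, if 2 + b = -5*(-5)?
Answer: 345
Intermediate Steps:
b = 23 (b = -2 - 5*(-5) = -2 + 25 = 23)
b*15 + 0 = 23*15 + 0 = 345 + 0 = 345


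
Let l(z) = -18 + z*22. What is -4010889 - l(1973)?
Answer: -4054277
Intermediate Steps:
l(z) = -18 + 22*z
-4010889 - l(1973) = -4010889 - (-18 + 22*1973) = -4010889 - (-18 + 43406) = -4010889 - 1*43388 = -4010889 - 43388 = -4054277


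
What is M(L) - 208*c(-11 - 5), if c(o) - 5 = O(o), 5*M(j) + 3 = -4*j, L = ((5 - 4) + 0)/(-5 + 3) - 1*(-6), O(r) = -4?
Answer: -213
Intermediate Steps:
L = 11/2 (L = (1 + 0)/(-2) + 6 = 1*(-½) + 6 = -½ + 6 = 11/2 ≈ 5.5000)
M(j) = -⅗ - 4*j/5 (M(j) = -⅗ + (-4*j)/5 = -⅗ - 4*j/5)
c(o) = 1 (c(o) = 5 - 4 = 1)
M(L) - 208*c(-11 - 5) = (-⅗ - ⅘*11/2) - 208*1 = (-⅗ - 22/5) - 208 = -5 - 208 = -213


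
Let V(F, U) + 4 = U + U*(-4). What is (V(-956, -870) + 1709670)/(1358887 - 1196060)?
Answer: 1712276/162827 ≈ 10.516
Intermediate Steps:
V(F, U) = -4 - 3*U (V(F, U) = -4 + (U + U*(-4)) = -4 + (U - 4*U) = -4 - 3*U)
(V(-956, -870) + 1709670)/(1358887 - 1196060) = ((-4 - 3*(-870)) + 1709670)/(1358887 - 1196060) = ((-4 + 2610) + 1709670)/162827 = (2606 + 1709670)*(1/162827) = 1712276*(1/162827) = 1712276/162827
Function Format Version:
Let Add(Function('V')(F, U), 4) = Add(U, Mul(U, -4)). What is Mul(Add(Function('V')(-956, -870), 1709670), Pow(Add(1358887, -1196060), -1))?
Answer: Rational(1712276, 162827) ≈ 10.516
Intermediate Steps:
Function('V')(F, U) = Add(-4, Mul(-3, U)) (Function('V')(F, U) = Add(-4, Add(U, Mul(U, -4))) = Add(-4, Add(U, Mul(-4, U))) = Add(-4, Mul(-3, U)))
Mul(Add(Function('V')(-956, -870), 1709670), Pow(Add(1358887, -1196060), -1)) = Mul(Add(Add(-4, Mul(-3, -870)), 1709670), Pow(Add(1358887, -1196060), -1)) = Mul(Add(Add(-4, 2610), 1709670), Pow(162827, -1)) = Mul(Add(2606, 1709670), Rational(1, 162827)) = Mul(1712276, Rational(1, 162827)) = Rational(1712276, 162827)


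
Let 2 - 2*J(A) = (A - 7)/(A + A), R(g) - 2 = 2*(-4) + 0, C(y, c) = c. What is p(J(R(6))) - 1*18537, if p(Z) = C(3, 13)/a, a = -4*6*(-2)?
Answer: -889763/48 ≈ -18537.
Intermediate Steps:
a = 48 (a = -24*(-2) = 48)
R(g) = -6 (R(g) = 2 + (2*(-4) + 0) = 2 + (-8 + 0) = 2 - 8 = -6)
J(A) = 1 - (-7 + A)/(4*A) (J(A) = 1 - (A - 7)/(2*(A + A)) = 1 - (-7 + A)/(2*(2*A)) = 1 - (-7 + A)*1/(2*A)/2 = 1 - (-7 + A)/(4*A))
p(Z) = 13/48
p(J(R(6))) - 1*18537 = 13/48 - 1*18537 = 13/48 - 18537 = -889763/48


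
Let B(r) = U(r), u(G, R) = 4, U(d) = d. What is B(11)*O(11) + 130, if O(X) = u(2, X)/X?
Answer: 134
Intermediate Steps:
O(X) = 4/X
B(r) = r
B(11)*O(11) + 130 = 11*(4/11) + 130 = 4 + 130 = 134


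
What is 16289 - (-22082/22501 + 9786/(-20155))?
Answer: 7387851449791/453507655 ≈ 16290.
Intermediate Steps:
16289 - (-22082/22501 + 9786/(-20155)) = 16289 - (-22082*1/22501 + 9786*(-1/20155)) = 16289 - (-22082/22501 - 9786/20155) = 16289 - 1*(-665257496/453507655) = 16289 + 665257496/453507655 = 7387851449791/453507655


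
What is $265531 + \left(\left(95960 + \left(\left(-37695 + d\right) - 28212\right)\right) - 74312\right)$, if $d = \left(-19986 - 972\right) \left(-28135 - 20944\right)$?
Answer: $1028818954$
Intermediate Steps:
$d = 1028597682$ ($d = \left(-19986 - 972\right) \left(-49079\right) = \left(-20958\right) \left(-49079\right) = 1028597682$)
$265531 + \left(\left(95960 + \left(\left(-37695 + d\right) - 28212\right)\right) - 74312\right) = 265531 + \left(\left(95960 + \left(\left(-37695 + 1028597682\right) - 28212\right)\right) - 74312\right) = 265531 + \left(\left(95960 + \left(1028559987 - 28212\right)\right) - 74312\right) = 265531 + \left(\left(95960 + 1028531775\right) - 74312\right) = 265531 + \left(1028627735 - 74312\right) = 265531 + 1028553423 = 1028818954$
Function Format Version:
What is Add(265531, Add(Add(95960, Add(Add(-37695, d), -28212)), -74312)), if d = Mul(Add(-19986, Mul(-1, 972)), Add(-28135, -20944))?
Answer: 1028818954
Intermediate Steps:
d = 1028597682 (d = Mul(Add(-19986, -972), -49079) = Mul(-20958, -49079) = 1028597682)
Add(265531, Add(Add(95960, Add(Add(-37695, d), -28212)), -74312)) = Add(265531, Add(Add(95960, Add(Add(-37695, 1028597682), -28212)), -74312)) = Add(265531, Add(Add(95960, Add(1028559987, -28212)), -74312)) = Add(265531, Add(Add(95960, 1028531775), -74312)) = Add(265531, Add(1028627735, -74312)) = Add(265531, 1028553423) = 1028818954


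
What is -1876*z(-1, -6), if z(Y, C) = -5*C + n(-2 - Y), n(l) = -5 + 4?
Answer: -54404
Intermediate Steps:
n(l) = -1
z(Y, C) = -1 - 5*C (z(Y, C) = -5*C - 1 = -1 - 5*C)
-1876*z(-1, -6) = -1876*(-1 - 5*(-6)) = -1876*(-1 + 30) = -1876*29 = -54404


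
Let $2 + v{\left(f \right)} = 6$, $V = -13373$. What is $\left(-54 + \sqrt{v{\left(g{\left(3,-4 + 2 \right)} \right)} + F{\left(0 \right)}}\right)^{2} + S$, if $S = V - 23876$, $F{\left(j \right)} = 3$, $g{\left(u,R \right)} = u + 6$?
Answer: $-37249 + \left(54 - \sqrt{7}\right)^{2} \approx -34612.0$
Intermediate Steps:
$g{\left(u,R \right)} = 6 + u$
$v{\left(f \right)} = 4$ ($v{\left(f \right)} = -2 + 6 = 4$)
$S = -37249$ ($S = -13373 - 23876 = -37249$)
$\left(-54 + \sqrt{v{\left(g{\left(3,-4 + 2 \right)} \right)} + F{\left(0 \right)}}\right)^{2} + S = \left(-54 + \sqrt{4 + 3}\right)^{2} - 37249 = \left(-54 + \sqrt{7}\right)^{2} - 37249 = -37249 + \left(-54 + \sqrt{7}\right)^{2}$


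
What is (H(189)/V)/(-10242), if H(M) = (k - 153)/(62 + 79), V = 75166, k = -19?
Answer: 43/27137218563 ≈ 1.5845e-9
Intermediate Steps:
H(M) = -172/141 (H(M) = (-19 - 153)/(62 + 79) = -172/141)
(H(189)/V)/(-10242) = -172/141/75166/(-10242) = -172/141*1/75166*(-1/10242) = -86/5299203*(-1/10242) = 43/27137218563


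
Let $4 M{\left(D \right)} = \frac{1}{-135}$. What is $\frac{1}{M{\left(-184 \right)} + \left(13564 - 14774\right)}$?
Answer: $- \frac{540}{653401} \approx -0.00082645$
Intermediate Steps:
$M{\left(D \right)} = - \frac{1}{540}$ ($M{\left(D \right)} = \frac{1}{4 \left(-135\right)} = \frac{1}{4} \left(- \frac{1}{135}\right) = - \frac{1}{540}$)
$\frac{1}{M{\left(-184 \right)} + \left(13564 - 14774\right)} = \frac{1}{- \frac{1}{540} + \left(13564 - 14774\right)} = \frac{1}{- \frac{1}{540} - 1210} = \frac{1}{- \frac{653401}{540}} = - \frac{540}{653401}$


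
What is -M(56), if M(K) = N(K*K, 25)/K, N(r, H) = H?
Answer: -25/56 ≈ -0.44643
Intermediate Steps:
M(K) = 25/K
-M(56) = -25/56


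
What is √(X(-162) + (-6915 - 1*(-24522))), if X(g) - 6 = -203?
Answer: √17410 ≈ 131.95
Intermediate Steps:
X(g) = -197 (X(g) = 6 - 203 = -197)
√(X(-162) + (-6915 - 1*(-24522))) = √(-197 + (-6915 - 1*(-24522))) = √(-197 + (-6915 + 24522)) = √(-197 + 17607) = √17410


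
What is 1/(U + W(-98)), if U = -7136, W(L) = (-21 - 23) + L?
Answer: -1/7278 ≈ -0.00013740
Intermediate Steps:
W(L) = -44 + L
1/(U + W(-98)) = 1/(-7136 + (-44 - 98)) = 1/(-7136 - 142) = 1/(-7278) = -1/7278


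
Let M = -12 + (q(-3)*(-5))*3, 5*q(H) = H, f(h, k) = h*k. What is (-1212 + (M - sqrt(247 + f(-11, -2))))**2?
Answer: (1215 + sqrt(269))**2 ≈ 1.5163e+6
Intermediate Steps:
q(H) = H/5
M = -3 (M = -12 + (((1/5)*(-3))*(-5))*3 = -12 - 3/5*(-5)*3 = -12 + 3*3 = -12 + 9 = -3)
(-1212 + (M - sqrt(247 + f(-11, -2))))**2 = (-1212 + (-3 - sqrt(247 - 11*(-2))))**2 = (-1212 + (-3 - sqrt(247 + 22)))**2 = (-1212 + (-3 - sqrt(269)))**2 = (-1215 - sqrt(269))**2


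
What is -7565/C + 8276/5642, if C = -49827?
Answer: 13383823/8268351 ≈ 1.6187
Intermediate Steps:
-7565/C + 8276/5642 = -7565/(-49827) + 8276/5642 = -7565*(-1/49827) + 8276*(1/5642) = 445/2931 + 4138/2821 = 13383823/8268351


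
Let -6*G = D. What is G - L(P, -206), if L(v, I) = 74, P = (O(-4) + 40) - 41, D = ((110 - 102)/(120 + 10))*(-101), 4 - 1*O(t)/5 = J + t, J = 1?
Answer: -14228/195 ≈ -72.964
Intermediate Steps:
O(t) = 15 - 5*t (O(t) = 20 - 5*(1 + t) = 20 + (-5 - 5*t) = 15 - 5*t)
D = -404/65 (D = (8/130)*(-101) = (8*(1/130))*(-101) = (4/65)*(-101) = -404/65 ≈ -6.2154)
P = 34 (P = ((15 - 5*(-4)) + 40) - 41 = ((15 + 20) + 40) - 41 = (35 + 40) - 41 = 75 - 41 = 34)
G = 202/195 (G = -⅙*(-404/65) = 202/195 ≈ 1.0359)
G - L(P, -206) = 202/195 - 1*74 = 202/195 - 74 = -14228/195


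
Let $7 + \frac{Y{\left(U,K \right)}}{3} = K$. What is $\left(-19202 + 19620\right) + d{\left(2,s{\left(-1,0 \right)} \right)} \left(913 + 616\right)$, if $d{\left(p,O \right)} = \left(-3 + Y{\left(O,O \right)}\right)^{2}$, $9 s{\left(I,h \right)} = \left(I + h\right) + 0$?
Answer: $\frac{8151803}{9} \approx 9.0576 \cdot 10^{5}$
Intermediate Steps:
$s{\left(I,h \right)} = \frac{I}{9} + \frac{h}{9}$ ($s{\left(I,h \right)} = \frac{\left(I + h\right) + 0}{9} = \frac{I + h}{9} = \frac{I}{9} + \frac{h}{9}$)
$Y{\left(U,K \right)} = -21 + 3 K$
$d{\left(p,O \right)} = \left(-24 + 3 O\right)^{2}$ ($d{\left(p,O \right)} = \left(-3 + \left(-21 + 3 O\right)\right)^{2} = \left(-24 + 3 O\right)^{2}$)
$\left(-19202 + 19620\right) + d{\left(2,s{\left(-1,0 \right)} \right)} \left(913 + 616\right) = \left(-19202 + 19620\right) + 9 \left(-8 + \left(\frac{1}{9} \left(-1\right) + \frac{1}{9} \cdot 0\right)\right)^{2} \left(913 + 616\right) = 418 + 9 \left(-8 + \left(- \frac{1}{9} + 0\right)\right)^{2} \cdot 1529 = 418 + 9 \left(-8 - \frac{1}{9}\right)^{2} \cdot 1529 = 418 + 9 \left(- \frac{73}{9}\right)^{2} \cdot 1529 = 418 + 9 \cdot \frac{5329}{81} \cdot 1529 = 418 + \frac{5329}{9} \cdot 1529 = 418 + \frac{8148041}{9} = \frac{8151803}{9}$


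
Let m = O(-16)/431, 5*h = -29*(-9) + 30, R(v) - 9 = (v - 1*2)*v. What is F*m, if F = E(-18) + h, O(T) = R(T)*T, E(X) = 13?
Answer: -1691712/2155 ≈ -785.02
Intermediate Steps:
R(v) = 9 + v*(-2 + v) (R(v) = 9 + (v - 1*2)*v = 9 + (v - 2)*v = 9 + (-2 + v)*v = 9 + v*(-2 + v))
h = 291/5 (h = (-29*(-9) + 30)/5 = (261 + 30)/5 = (⅕)*291 = 291/5 ≈ 58.200)
O(T) = T*(9 + T² - 2*T) (O(T) = (9 + T² - 2*T)*T = T*(9 + T² - 2*T))
m = -4752/431 (m = -16*(9 + (-16)² - 2*(-16))/431 = -16*(9 + 256 + 32)*(1/431) = -16*297*(1/431) = -4752*1/431 = -4752/431 ≈ -11.026)
F = 356/5 (F = 13 + 291/5 = 356/5 ≈ 71.200)
F*m = (356/5)*(-4752/431) = -1691712/2155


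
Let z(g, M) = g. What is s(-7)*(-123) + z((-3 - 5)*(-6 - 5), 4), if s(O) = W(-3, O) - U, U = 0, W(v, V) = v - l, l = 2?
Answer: 703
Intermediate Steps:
W(v, V) = -2 + v (W(v, V) = v - 1*2 = v - 2 = -2 + v)
s(O) = -5 (s(O) = (-2 - 3) - 1*0 = -5 + 0 = -5)
s(-7)*(-123) + z((-3 - 5)*(-6 - 5), 4) = -5*(-123) + (-3 - 5)*(-6 - 5) = 615 - 8*(-11) = 615 + 88 = 703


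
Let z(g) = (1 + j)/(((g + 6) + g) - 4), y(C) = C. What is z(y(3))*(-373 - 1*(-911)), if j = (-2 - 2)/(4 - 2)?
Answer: -269/4 ≈ -67.250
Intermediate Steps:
j = -2 (j = -4/2 = -4*1/2 = -2)
z(g) = -1/(2 + 2*g) (z(g) = (1 - 2)/(((g + 6) + g) - 4) = -1/(((6 + g) + g) - 4) = -1/((6 + 2*g) - 4) = -1/(2 + 2*g))
z(y(3))*(-373 - 1*(-911)) = (-1/(2 + 2*3))*(-373 - 1*(-911)) = (-1/(2 + 6))*(-373 + 911) = -1/8*538 = -269/4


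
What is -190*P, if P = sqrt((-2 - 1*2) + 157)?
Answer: -570*sqrt(17) ≈ -2350.2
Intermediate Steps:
P = 3*sqrt(17) (P = sqrt((-2 - 2) + 157) = sqrt(-4 + 157) = sqrt(153) = 3*sqrt(17) ≈ 12.369)
-190*P = -570*sqrt(17)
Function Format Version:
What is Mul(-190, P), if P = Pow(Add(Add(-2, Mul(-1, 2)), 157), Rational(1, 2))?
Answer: Mul(-570, Pow(17, Rational(1, 2))) ≈ -2350.2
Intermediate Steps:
P = Mul(3, Pow(17, Rational(1, 2))) (P = Pow(Add(Add(-2, -2), 157), Rational(1, 2)) = Pow(Add(-4, 157), Rational(1, 2)) = Pow(153, Rational(1, 2)) = Mul(3, Pow(17, Rational(1, 2))) ≈ 12.369)
Mul(-190, P) = Mul(-190, Mul(3, Pow(17, Rational(1, 2)))) = Mul(-570, Pow(17, Rational(1, 2)))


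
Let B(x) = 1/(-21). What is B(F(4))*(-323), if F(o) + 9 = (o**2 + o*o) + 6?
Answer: 323/21 ≈ 15.381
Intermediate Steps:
F(o) = -3 + 2*o**2 (F(o) = -9 + ((o**2 + o*o) + 6) = -9 + ((o**2 + o**2) + 6) = -9 + (2*o**2 + 6) = -9 + (6 + 2*o**2) = -3 + 2*o**2)
B(x) = -1/21
B(F(4))*(-323) = -1/21*(-323) = 323/21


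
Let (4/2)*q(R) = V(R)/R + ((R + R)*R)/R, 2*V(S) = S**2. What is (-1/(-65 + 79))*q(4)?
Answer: -5/14 ≈ -0.35714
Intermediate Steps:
V(S) = S**2/2
q(R) = 5*R/4 (q(R) = ((R**2/2)/R + ((R + R)*R)/R)/2 = (R/2 + ((2*R)*R)/R)/2 = (R/2 + (2*R**2)/R)/2 = (R/2 + 2*R)/2 = (5*R/2)/2 = 5*R/4)
(-1/(-65 + 79))*q(4) = (-1/(-65 + 79))*((5/4)*4) = -1/14*5 = -5/14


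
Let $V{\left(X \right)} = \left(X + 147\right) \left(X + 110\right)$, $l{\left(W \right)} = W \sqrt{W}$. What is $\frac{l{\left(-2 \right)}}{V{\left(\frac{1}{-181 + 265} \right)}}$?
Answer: $- \frac{14112 i \sqrt{2}}{114117109} \approx - 0.00017489 i$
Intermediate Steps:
$l{\left(W \right)} = W^{\frac{3}{2}}$
$V{\left(X \right)} = \left(110 + X\right) \left(147 + X\right)$ ($V{\left(X \right)} = \left(147 + X\right) \left(110 + X\right) = \left(110 + X\right) \left(147 + X\right)$)
$\frac{l{\left(-2 \right)}}{V{\left(\frac{1}{-181 + 265} \right)}} = \frac{\left(-2\right)^{\frac{3}{2}}}{16170 + \left(\frac{1}{-181 + 265}\right)^{2} + \frac{257}{-181 + 265}} = \frac{\left(-2\right) i \sqrt{2}}{16170 + \left(\frac{1}{84}\right)^{2} + \frac{257}{84}} = \frac{\left(-2\right) i \sqrt{2}}{16170 + \left(\frac{1}{84}\right)^{2} + 257 \cdot \frac{1}{84}} = \frac{\left(-2\right) i \sqrt{2}}{16170 + \frac{1}{7056} + \frac{257}{84}} = \frac{\left(-2\right) i \sqrt{2}}{\frac{114117109}{7056}} = - 2 i \sqrt{2} \cdot \frac{7056}{114117109} = - \frac{14112 i \sqrt{2}}{114117109}$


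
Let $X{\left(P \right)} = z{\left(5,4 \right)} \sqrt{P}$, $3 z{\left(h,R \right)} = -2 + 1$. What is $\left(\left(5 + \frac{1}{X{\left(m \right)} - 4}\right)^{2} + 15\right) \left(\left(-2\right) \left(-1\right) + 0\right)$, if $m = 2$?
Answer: $\frac{378377}{5041} + \frac{2022 \sqrt{2}}{5041} \approx 75.627$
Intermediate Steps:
$z{\left(h,R \right)} = - \frac{1}{3}$ ($z{\left(h,R \right)} = \frac{-2 + 1}{3} = \frac{1}{3} \left(-1\right) = - \frac{1}{3}$)
$X{\left(P \right)} = - \frac{\sqrt{P}}{3}$
$\left(\left(5 + \frac{1}{X{\left(m \right)} - 4}\right)^{2} + 15\right) \left(\left(-2\right) \left(-1\right) + 0\right) = \left(\left(5 + \frac{1}{- \frac{\sqrt{2}}{3} - 4}\right)^{2} + 15\right) \left(\left(-2\right) \left(-1\right) + 0\right) = \left(\left(5 + \frac{1}{-4 - \frac{\sqrt{2}}{3}}\right)^{2} + 15\right) \left(2 + 0\right) = \left(15 + \left(5 + \frac{1}{-4 - \frac{\sqrt{2}}{3}}\right)^{2}\right) 2 = 30 + 2 \left(5 + \frac{1}{-4 - \frac{\sqrt{2}}{3}}\right)^{2}$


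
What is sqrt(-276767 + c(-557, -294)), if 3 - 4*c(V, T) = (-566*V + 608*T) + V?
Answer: I*sqrt(1243018)/2 ≈ 557.45*I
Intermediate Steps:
c(V, T) = 3/4 - 152*T + 565*V/4 (c(V, T) = 3/4 - ((-566*V + 608*T) + V)/4 = 3/4 - (-565*V + 608*T)/4 = 3/4 + (-152*T + 565*V/4) = 3/4 - 152*T + 565*V/4)
sqrt(-276767 + c(-557, -294)) = sqrt(-276767 + (3/4 - 152*(-294) + (565/4)*(-557))) = sqrt(-276767 + (3/4 + 44688 - 314705/4)) = sqrt(-276767 - 67975/2) = sqrt(-621509/2) = I*sqrt(1243018)/2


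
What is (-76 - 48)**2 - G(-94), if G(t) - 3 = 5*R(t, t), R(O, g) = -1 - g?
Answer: 14908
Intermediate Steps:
G(t) = -2 - 5*t (G(t) = 3 + 5*(-1 - t) = 3 + (-5 - 5*t) = -2 - 5*t)
(-76 - 48)**2 - G(-94) = (-76 - 48)**2 - (-2 - 5*(-94)) = (-124)**2 - (-2 + 470) = 15376 - 1*468 = 15376 - 468 = 14908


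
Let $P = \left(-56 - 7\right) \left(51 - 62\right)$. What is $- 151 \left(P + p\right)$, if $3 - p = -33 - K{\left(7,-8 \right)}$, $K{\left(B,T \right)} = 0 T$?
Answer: $-110079$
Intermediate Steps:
$K{\left(B,T \right)} = 0$
$P = 693$ ($P = \left(-63\right) \left(-11\right) = 693$)
$p = 36$ ($p = 3 - \left(-33 - 0\right) = 3 - \left(-33 + 0\right) = 3 - -33 = 3 + 33 = 36$)
$- 151 \left(P + p\right) = - 151 \left(693 + 36\right) = \left(-151\right) 729 = -110079$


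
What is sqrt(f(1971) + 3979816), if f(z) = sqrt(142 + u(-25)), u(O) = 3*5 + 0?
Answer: sqrt(3979816 + sqrt(157)) ≈ 1995.0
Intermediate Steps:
u(O) = 15 (u(O) = 15 + 0 = 15)
f(z) = sqrt(157) (f(z) = sqrt(142 + 15) = sqrt(157))
sqrt(f(1971) + 3979816) = sqrt(sqrt(157) + 3979816) = sqrt(3979816 + sqrt(157))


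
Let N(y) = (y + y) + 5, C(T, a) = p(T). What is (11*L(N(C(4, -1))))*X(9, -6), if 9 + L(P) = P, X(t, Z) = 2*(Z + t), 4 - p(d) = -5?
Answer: 924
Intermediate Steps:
p(d) = 9 (p(d) = 4 - 1*(-5) = 4 + 5 = 9)
C(T, a) = 9
N(y) = 5 + 2*y (N(y) = 2*y + 5 = 5 + 2*y)
X(t, Z) = 2*Z + 2*t
L(P) = -9 + P
(11*L(N(C(4, -1))))*X(9, -6) = (11*(-9 + (5 + 2*9)))*(2*(-6) + 2*9) = (11*(-9 + (5 + 18)))*(-12 + 18) = (11*(-9 + 23))*6 = (11*14)*6 = 154*6 = 924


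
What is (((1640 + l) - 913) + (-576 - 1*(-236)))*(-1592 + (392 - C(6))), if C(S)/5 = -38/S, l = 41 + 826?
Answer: -1465090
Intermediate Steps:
l = 867
C(S) = -190/S (C(S) = 5*(-38/S) = -190/S)
(((1640 + l) - 913) + (-576 - 1*(-236)))*(-1592 + (392 - C(6))) = (((1640 + 867) - 913) + (-576 - 1*(-236)))*(-1592 + (392 - (-190)/6)) = ((2507 - 913) + (-576 + 236))*(-1592 + (392 - (-190)/6)) = (1594 - 340)*(-1592 + (392 - 1*(-95/3))) = 1254*(-1592 + (392 + 95/3)) = 1254*(-1592 + 1271/3) = 1254*(-3505/3) = -1465090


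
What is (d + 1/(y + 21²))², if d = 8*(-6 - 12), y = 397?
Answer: 14561490241/702244 ≈ 20736.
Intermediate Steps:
d = -144 (d = 8*(-18) = -144)
(d + 1/(y + 21²))² = (-144 + 1/(397 + 21²))² = (-144 + 1/(397 + 441))² = (-144 + 1/838)² = (-120671/838)² = 14561490241/702244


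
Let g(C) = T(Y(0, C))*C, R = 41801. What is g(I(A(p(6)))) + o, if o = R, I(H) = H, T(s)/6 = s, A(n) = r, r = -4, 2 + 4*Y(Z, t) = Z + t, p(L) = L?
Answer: 41837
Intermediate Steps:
Y(Z, t) = -½ + Z/4 + t/4 (Y(Z, t) = -½ + (Z + t)/4 = -½ + (Z/4 + t/4) = -½ + Z/4 + t/4)
A(n) = -4
T(s) = 6*s
o = 41801
g(C) = C*(-3 + 3*C/2) (g(C) = (6*(-½ + (¼)*0 + C/4))*C = (6*(-½ + 0 + C/4))*C = (6*(-½ + C/4))*C = (-3 + 3*C/2)*C = C*(-3 + 3*C/2))
g(I(A(p(6)))) + o = (3/2)*(-4)*(-2 - 4) + 41801 = (3/2)*(-4)*(-6) + 41801 = 36 + 41801 = 41837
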